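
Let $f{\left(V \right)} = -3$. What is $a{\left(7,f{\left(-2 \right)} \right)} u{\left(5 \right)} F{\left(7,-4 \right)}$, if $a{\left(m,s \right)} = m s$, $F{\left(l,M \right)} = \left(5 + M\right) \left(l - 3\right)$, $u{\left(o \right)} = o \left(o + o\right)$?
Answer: $-4200$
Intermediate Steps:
$u{\left(o \right)} = 2 o^{2}$ ($u{\left(o \right)} = o 2 o = 2 o^{2}$)
$F{\left(l,M \right)} = \left(-3 + l\right) \left(5 + M\right)$ ($F{\left(l,M \right)} = \left(5 + M\right) \left(-3 + l\right) = \left(-3 + l\right) \left(5 + M\right)$)
$a{\left(7,f{\left(-2 \right)} \right)} u{\left(5 \right)} F{\left(7,-4 \right)} = 7 \left(-3\right) 2 \cdot 5^{2} \left(-15 - -12 + 5 \cdot 7 - 28\right) = - 21 \cdot 2 \cdot 25 \left(-15 + 12 + 35 - 28\right) = \left(-21\right) 50 \cdot 4 = \left(-1050\right) 4 = -4200$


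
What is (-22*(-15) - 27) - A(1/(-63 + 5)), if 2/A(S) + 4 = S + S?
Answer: 35509/117 ≈ 303.50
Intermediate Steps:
A(S) = 2/(-4 + 2*S) (A(S) = 2/(-4 + (S + S)) = 2/(-4 + 2*S))
(-22*(-15) - 27) - A(1/(-63 + 5)) = (-22*(-15) - 27) - 1/(-2 + 1/(-63 + 5)) = (330 - 27) - 1/(-2 + 1/(-58)) = 303 - 1/(-2 - 1/58) = 303 - 1/(-117/58) = 303 - 1*(-58/117) = 303 + 58/117 = 35509/117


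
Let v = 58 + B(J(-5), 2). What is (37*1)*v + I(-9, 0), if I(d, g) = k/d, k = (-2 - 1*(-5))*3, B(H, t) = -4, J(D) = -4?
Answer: 1997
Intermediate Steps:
v = 54 (v = 58 - 4 = 54)
k = 9 (k = (-2 + 5)*3 = 3*3 = 9)
I(d, g) = 9/d
(37*1)*v + I(-9, 0) = (37*1)*54 + 9/(-9) = 37*54 + 9*(-⅑) = 1998 - 1 = 1997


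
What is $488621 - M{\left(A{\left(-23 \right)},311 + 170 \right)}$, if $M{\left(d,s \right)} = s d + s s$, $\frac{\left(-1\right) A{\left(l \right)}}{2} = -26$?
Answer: $232248$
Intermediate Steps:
$A{\left(l \right)} = 52$ ($A{\left(l \right)} = \left(-2\right) \left(-26\right) = 52$)
$M{\left(d,s \right)} = s^{2} + d s$ ($M{\left(d,s \right)} = d s + s^{2} = s^{2} + d s$)
$488621 - M{\left(A{\left(-23 \right)},311 + 170 \right)} = 488621 - \left(311 + 170\right) \left(52 + \left(311 + 170\right)\right) = 488621 - 481 \left(52 + 481\right) = 488621 - 481 \cdot 533 = 488621 - 256373 = 232248$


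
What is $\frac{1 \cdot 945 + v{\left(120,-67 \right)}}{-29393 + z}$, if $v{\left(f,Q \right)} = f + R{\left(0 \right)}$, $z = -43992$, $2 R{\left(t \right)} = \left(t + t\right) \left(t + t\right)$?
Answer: $- \frac{213}{14677} \approx -0.014513$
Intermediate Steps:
$R{\left(t \right)} = 2 t^{2}$ ($R{\left(t \right)} = \frac{\left(t + t\right) \left(t + t\right)}{2} = \frac{2 t 2 t}{2} = \frac{4 t^{2}}{2} = 2 t^{2}$)
$v{\left(f,Q \right)} = f$ ($v{\left(f,Q \right)} = f + 2 \cdot 0^{2} = f + 2 \cdot 0 = f + 0 = f$)
$\frac{1 \cdot 945 + v{\left(120,-67 \right)}}{-29393 + z} = \frac{1 \cdot 945 + 120}{-29393 - 43992} = \frac{945 + 120}{-73385} = 1065 \left(- \frac{1}{73385}\right) = - \frac{213}{14677}$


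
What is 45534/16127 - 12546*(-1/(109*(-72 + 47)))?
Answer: -78249192/43946075 ≈ -1.7806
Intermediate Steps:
45534/16127 - 12546*(-1/(109*(-72 + 47))) = 45534*(1/16127) - 12546/((-25*(-109))) = 45534/16127 - 12546/2725 = -78249192/43946075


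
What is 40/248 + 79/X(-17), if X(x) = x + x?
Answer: -2279/1054 ≈ -2.1622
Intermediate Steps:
X(x) = 2*x
40/248 + 79/X(-17) = 40/248 + 79/((2*(-17))) = 40*(1/248) + 79/(-34) = 5/31 + 79*(-1/34) = 5/31 - 79/34 = -2279/1054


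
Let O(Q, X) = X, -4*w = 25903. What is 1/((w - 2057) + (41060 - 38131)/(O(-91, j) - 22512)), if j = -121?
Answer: -90532/772498639 ≈ -0.00011719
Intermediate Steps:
w = -25903/4 (w = -¼*25903 = -25903/4 ≈ -6475.8)
1/((w - 2057) + (41060 - 38131)/(O(-91, j) - 22512)) = 1/((-25903/4 - 2057) + (41060 - 38131)/(-121 - 22512)) = 1/(-34131/4 + 2929/(-22633)) = 1/(-34131/4 + 2929*(-1/22633)) = 1/(-34131/4 - 2929/22633) = 1/(-772498639/90532) = -90532/772498639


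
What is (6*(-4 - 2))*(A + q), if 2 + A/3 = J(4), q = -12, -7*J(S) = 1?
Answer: 4644/7 ≈ 663.43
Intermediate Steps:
J(S) = -1/7 (J(S) = -1/7*1 = -1/7)
A = -45/7 (A = -6 + 3*(-1/7) = -6 - 3/7 = -45/7 ≈ -6.4286)
(6*(-4 - 2))*(A + q) = (6*(-4 - 2))*(-45/7 - 12) = (6*(-6))*(-129/7) = -36*(-129/7) = 4644/7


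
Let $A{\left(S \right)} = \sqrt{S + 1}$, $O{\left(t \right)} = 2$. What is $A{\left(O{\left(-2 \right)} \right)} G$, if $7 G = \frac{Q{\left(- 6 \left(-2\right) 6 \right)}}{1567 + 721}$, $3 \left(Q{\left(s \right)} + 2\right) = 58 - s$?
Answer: $- \frac{5 \sqrt{3}}{12012} \approx -0.00072097$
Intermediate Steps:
$Q{\left(s \right)} = \frac{52}{3} - \frac{s}{3}$ ($Q{\left(s \right)} = -2 + \frac{58 - s}{3} = -2 - \left(- \frac{58}{3} + \frac{s}{3}\right) = \frac{52}{3} - \frac{s}{3}$)
$A{\left(S \right)} = \sqrt{1 + S}$
$G = - \frac{5}{12012}$ ($G = \frac{\left(\frac{52}{3} - \frac{\left(-1\right) 6 \left(-2\right) 6}{3}\right) \frac{1}{1567 + 721}}{7} = \frac{\left(\frac{52}{3} - \frac{\left(-1\right) \left(\left(-12\right) 6\right)}{3}\right) \frac{1}{2288}}{7} = \frac{\left(\frac{52}{3} - \frac{\left(-1\right) \left(-72\right)}{3}\right) \frac{1}{2288}}{7} = \frac{\left(\frac{52}{3} - 24\right) \frac{1}{2288}}{7} = \frac{\left(- \frac{20}{3}\right) \frac{1}{2288}}{7} = \frac{1}{7} \left(- \frac{5}{1716}\right) = - \frac{5}{12012} \approx -0.00041625$)
$A{\left(O{\left(-2 \right)} \right)} G = \sqrt{1 + 2} \left(- \frac{5}{12012}\right) = \sqrt{3} \left(- \frac{5}{12012}\right) = - \frac{5 \sqrt{3}}{12012}$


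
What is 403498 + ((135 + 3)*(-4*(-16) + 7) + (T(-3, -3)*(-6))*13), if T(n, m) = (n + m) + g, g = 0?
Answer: 413764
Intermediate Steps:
T(n, m) = m + n (T(n, m) = (n + m) + 0 = (m + n) + 0 = m + n)
403498 + ((135 + 3)*(-4*(-16) + 7) + (T(-3, -3)*(-6))*13) = 403498 + ((135 + 3)*(-4*(-16) + 7) + ((-3 - 3)*(-6))*13) = 403498 + (138*(64 + 7) - 6*(-6)*13) = 403498 + (138*71 + 36*13) = 403498 + (9798 + 468) = 403498 + 10266 = 413764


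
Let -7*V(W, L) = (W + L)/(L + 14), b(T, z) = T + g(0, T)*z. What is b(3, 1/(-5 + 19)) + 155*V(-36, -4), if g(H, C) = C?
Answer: 1285/14 ≈ 91.786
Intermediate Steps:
b(T, z) = T + T*z
V(W, L) = -(L + W)/(7*(14 + L)) (V(W, L) = -(W + L)/(7*(L + 14)) = -(L + W)/(7*(14 + L)))
b(3, 1/(-5 + 19)) + 155*V(-36, -4) = 3*(1 + 1/(-5 + 19)) + 155*((-1*(-4) - 1*(-36))/(7*(14 - 4))) = 3*(1 + 1/14) + 155*((⅐)*(4 + 36)/10) = 3*(1 + 1/14) + 155*((⅐)*(⅒)*40) = 3*(15/14) + 155*(4/7) = 45/14 + 620/7 = 1285/14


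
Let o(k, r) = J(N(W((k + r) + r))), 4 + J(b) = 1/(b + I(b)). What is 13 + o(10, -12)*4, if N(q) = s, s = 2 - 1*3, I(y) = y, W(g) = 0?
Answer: -5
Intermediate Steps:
s = -1 (s = 2 - 3 = -1)
N(q) = -1
J(b) = -4 + 1/(2*b) (J(b) = -4 + 1/(b + b) = -4 + 1/(2*b))
o(k, r) = -9/2 (o(k, r) = -4 + (½)/(-1) = -4 + (½)*(-1) = -4 - ½ = -9/2)
13 + o(10, -12)*4 = 13 - 9/2*4 = 13 - 18 = -5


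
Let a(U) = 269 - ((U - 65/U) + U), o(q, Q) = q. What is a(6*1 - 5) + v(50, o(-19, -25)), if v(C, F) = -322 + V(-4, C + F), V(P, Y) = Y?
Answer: 41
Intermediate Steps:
v(C, F) = -322 + C + F (v(C, F) = -322 + (C + F) = -322 + C + F)
a(U) = 269 - 2*U + 65/U (a(U) = 269 - (-65/U + 2*U) = 269 + (-2*U + 65/U) = 269 - 2*U + 65/U)
a(6*1 - 5) + v(50, o(-19, -25)) = (269 - 2*(6*1 - 5) + 65/(6*1 - 5)) + (-322 + 50 - 19) = (269 - 2*(6 - 5) + 65/(6 - 5)) - 291 = (269 - 2*1 + 65/1) - 291 = (269 - 2 + 65*1) - 291 = (269 - 2 + 65) - 291 = 332 - 291 = 41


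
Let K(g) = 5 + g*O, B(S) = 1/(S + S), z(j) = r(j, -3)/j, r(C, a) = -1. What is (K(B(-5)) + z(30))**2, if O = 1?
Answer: 5329/225 ≈ 23.684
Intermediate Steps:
z(j) = -1/j
B(S) = 1/(2*S)
K(g) = 5 + g (K(g) = 5 + g*1 = 5 + g)
(K(B(-5)) + z(30))**2 = ((5 + (1/2)/(-5)) - 1/30)**2 = ((5 + (1/2)*(-1/5)) - 1*1/30)**2 = ((5 - 1/10) - 1/30)**2 = (49/10 - 1/30)**2 = (73/15)**2 = 5329/225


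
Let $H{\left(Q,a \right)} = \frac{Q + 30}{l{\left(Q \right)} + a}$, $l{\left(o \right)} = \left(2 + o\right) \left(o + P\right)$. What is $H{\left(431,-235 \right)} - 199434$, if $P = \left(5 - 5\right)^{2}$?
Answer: $- \frac{37172103931}{186388} \approx -1.9943 \cdot 10^{5}$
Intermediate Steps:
$P = 0$ ($P = 0^{2} = 0$)
$l{\left(o \right)} = o \left(2 + o\right)$ ($l{\left(o \right)} = \left(2 + o\right) \left(o + 0\right) = \left(2 + o\right) o = o \left(2 + o\right)$)
$H{\left(Q,a \right)} = \frac{30 + Q}{a + Q \left(2 + Q\right)}$ ($H{\left(Q,a \right)} = \frac{Q + 30}{Q \left(2 + Q\right) + a} = \frac{30 + Q}{a + Q \left(2 + Q\right)}$)
$H{\left(431,-235 \right)} - 199434 = \frac{30 + 431}{-235 + 431^{2} + 2 \cdot 431} - 199434 = \frac{1}{-235 + 185761 + 862} \cdot 461 - 199434 = \frac{1}{186388} \cdot 461 - 199434 = \frac{461}{186388} - 199434 = - \frac{37172103931}{186388}$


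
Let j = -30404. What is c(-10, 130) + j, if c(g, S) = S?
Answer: -30274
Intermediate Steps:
c(-10, 130) + j = 130 - 30404 = -30274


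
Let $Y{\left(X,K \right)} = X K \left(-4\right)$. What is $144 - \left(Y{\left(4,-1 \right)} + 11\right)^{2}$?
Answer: $-585$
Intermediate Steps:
$Y{\left(X,K \right)} = - 4 K X$ ($Y{\left(X,K \right)} = K X \left(-4\right) = - 4 K X$)
$144 - \left(Y{\left(4,-1 \right)} + 11\right)^{2} = 144 - \left(\left(-4\right) \left(-1\right) 4 + 11\right)^{2} = 144 - \left(16 + 11\right)^{2} = 144 - 27^{2} = 144 - 729 = -585$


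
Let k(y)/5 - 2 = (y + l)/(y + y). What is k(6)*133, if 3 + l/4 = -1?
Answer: 4655/6 ≈ 775.83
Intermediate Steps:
l = -16 (l = -12 + 4*(-1) = -12 - 4 = -16)
k(y) = 10 + 5*(-16 + y)/(2*y) (k(y) = 10 + 5*((y - 16)/(y + y)) = 10 + 5*((-16 + y)/((2*y))) = 10 + 5*((-16 + y)*(1/(2*y))) = 10 + 5*((-16 + y)/(2*y)) = 10 + 5*(-16 + y)/(2*y))
k(6)*133 = (25/2 - 40/6)*133 = (25/2 - 40*⅙)*133 = (25/2 - 20/3)*133 = (35/6)*133 = 4655/6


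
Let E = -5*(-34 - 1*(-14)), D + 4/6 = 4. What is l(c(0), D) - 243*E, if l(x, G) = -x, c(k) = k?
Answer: -24300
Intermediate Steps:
D = 10/3 (D = -⅔ + 4 = 10/3 ≈ 3.3333)
E = 100 (E = -5*(-34 + 14) = -5*(-20) = 100)
l(c(0), D) - 243*E = -1*0 - 243*100 = 0 - 24300 = -24300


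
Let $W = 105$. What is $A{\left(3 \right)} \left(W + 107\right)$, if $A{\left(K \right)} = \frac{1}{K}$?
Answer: $\frac{212}{3} \approx 70.667$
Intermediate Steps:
$A{\left(3 \right)} \left(W + 107\right) = \frac{105 + 107}{3} = \frac{1}{3} \cdot 212 = \frac{212}{3}$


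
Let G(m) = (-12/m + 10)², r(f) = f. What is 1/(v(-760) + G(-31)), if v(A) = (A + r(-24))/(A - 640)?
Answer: 24025/2605554 ≈ 0.0092207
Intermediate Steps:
v(A) = (-24 + A)/(-640 + A) (v(A) = (A - 24)/(A - 640) = (-24 + A)/(-640 + A))
G(m) = (10 - 12/m)²
1/(v(-760) + G(-31)) = 1/((-24 - 760)/(-640 - 760) + 4*(-6 + 5*(-31))²/(-31)²) = 1/(-784/(-1400) + 4*(1/961)*(-6 - 155)²) = 1/(-1/1400*(-784) + 4*(1/961)*(-161)²) = 1/(14/25 + 4*(1/961)*25921) = 1/(14/25 + 103684/961) = 1/(2605554/24025) = 24025/2605554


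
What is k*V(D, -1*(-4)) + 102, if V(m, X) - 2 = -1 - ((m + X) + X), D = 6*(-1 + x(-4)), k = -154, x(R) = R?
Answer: -3440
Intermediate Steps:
D = -30 (D = 6*(-1 - 4) = 6*(-5) = -30)
V(m, X) = 1 - m - 2*X (V(m, X) = 2 + (-1 - ((m + X) + X)) = 2 + (-1 - ((X + m) + X)) = 2 + (-1 - (m + 2*X)) = 2 + (-1 + (-m - 2*X)) = 2 + (-1 - m - 2*X) = 1 - m - 2*X)
k*V(D, -1*(-4)) + 102 = -154*(1 - 1*(-30) - (-2)*(-4)) + 102 = -154*(1 + 30 - 2*4) + 102 = -154*(1 + 30 - 8) + 102 = -154*23 + 102 = -3542 + 102 = -3440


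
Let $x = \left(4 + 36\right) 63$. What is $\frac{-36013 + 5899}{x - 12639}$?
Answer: $\frac{10038}{3373} \approx 2.976$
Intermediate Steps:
$x = 2520$ ($x = 40 \cdot 63 = 2520$)
$\frac{-36013 + 5899}{x - 12639} = \frac{-36013 + 5899}{2520 - 12639} = - \frac{30114}{2520 - 12639} = - \frac{30114}{-10119} = \left(-30114\right) \left(- \frac{1}{10119}\right) = \frac{10038}{3373}$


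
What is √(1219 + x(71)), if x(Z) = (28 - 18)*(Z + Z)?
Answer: √2639 ≈ 51.371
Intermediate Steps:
x(Z) = 20*Z (x(Z) = 10*(2*Z) = 20*Z)
√(1219 + x(71)) = √(1219 + 20*71) = √(1219 + 1420) = √2639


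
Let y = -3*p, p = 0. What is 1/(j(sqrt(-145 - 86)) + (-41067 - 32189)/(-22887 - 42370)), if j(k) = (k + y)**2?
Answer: -65257/15001111 ≈ -0.0043501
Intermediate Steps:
y = 0 (y = -3*0 = 0)
j(k) = k**2 (j(k) = (k + 0)**2 = k**2)
1/(j(sqrt(-145 - 86)) + (-41067 - 32189)/(-22887 - 42370)) = 1/((sqrt(-145 - 86))**2 + (-41067 - 32189)/(-22887 - 42370)) = 1/((sqrt(-231))**2 - 73256/(-65257)) = 1/((I*sqrt(231))**2 - 73256*(-1/65257)) = 1/(-231 + 73256/65257) = 1/(-15001111/65257) = -65257/15001111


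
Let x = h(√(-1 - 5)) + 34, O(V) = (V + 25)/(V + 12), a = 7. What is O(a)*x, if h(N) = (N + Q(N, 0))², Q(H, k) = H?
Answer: 320/19 ≈ 16.842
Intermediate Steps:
O(V) = (25 + V)/(12 + V)
h(N) = 4*N² (h(N) = (N + N)² = (2*N)² = 4*N²)
x = 10 (x = 4*(√(-1 - 5))² + 34 = 4*(√(-6))² + 34 = 4*(I*√6)² + 34 = 4*(-6) + 34 = -24 + 34 = 10)
O(a)*x = ((25 + 7)/(12 + 7))*10 = (32/19)*10 = 320/19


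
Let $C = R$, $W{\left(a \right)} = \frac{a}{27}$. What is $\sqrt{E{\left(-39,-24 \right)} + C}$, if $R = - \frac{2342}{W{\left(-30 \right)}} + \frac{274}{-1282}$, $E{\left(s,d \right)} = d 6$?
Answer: $\frac{\sqrt{20170007270}}{3205} \approx 44.312$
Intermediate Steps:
$W{\left(a \right)} = \frac{a}{27}$ ($W{\left(a \right)} = a \frac{1}{27} = \frac{a}{27}$)
$E{\left(s,d \right)} = 6 d$
$R = \frac{6754814}{3205}$ ($R = - \frac{2342}{\frac{1}{27} \left(-30\right)} + \frac{274}{-1282} = - \frac{2342}{- \frac{10}{9}} + 274 \left(- \frac{1}{1282}\right) = \left(-2342\right) \left(- \frac{9}{10}\right) - \frac{137}{641} = \frac{10539}{5} - \frac{137}{641} = \frac{6754814}{3205} \approx 2107.6$)
$C = \frac{6754814}{3205} \approx 2107.6$
$\sqrt{E{\left(-39,-24 \right)} + C} = \sqrt{6 \left(-24\right) + \frac{6754814}{3205}} = \sqrt{-144 + \frac{6754814}{3205}} = \sqrt{\frac{6293294}{3205}} = \frac{\sqrt{20170007270}}{3205}$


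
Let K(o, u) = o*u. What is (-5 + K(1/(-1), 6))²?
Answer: 121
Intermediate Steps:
(-5 + K(1/(-1), 6))² = (-5 + 6/(-1))² = (-5 - 1*6)² = (-5 - 6)² = (-11)² = 121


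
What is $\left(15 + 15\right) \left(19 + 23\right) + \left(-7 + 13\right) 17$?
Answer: $1362$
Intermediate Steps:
$\left(15 + 15\right) \left(19 + 23\right) + \left(-7 + 13\right) 17 = 30 \cdot 42 + 6 \cdot 17 = 1260 + 102 = 1362$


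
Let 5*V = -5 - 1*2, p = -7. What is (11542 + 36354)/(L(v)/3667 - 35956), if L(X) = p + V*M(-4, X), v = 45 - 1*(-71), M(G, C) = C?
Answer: -878173160/659254107 ≈ -1.3321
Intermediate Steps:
V = -7/5 (V = (-5 - 1*2)/5 = (-5 - 2)/5 = (⅕)*(-7) = -7/5 ≈ -1.4000)
v = 116 (v = 45 + 71 = 116)
L(X) = -7 - 7*X/5
(11542 + 36354)/(L(v)/3667 - 35956) = (11542 + 36354)/((-7 - 7/5*116)/3667 - 35956) = 47896/((-7 - 812/5)*(1/3667) - 35956) = 47896/(-847/5*1/3667 - 35956) = 47896/(-847/18335 - 35956) = 47896/(-659254107/18335) = 47896*(-18335/659254107) = -878173160/659254107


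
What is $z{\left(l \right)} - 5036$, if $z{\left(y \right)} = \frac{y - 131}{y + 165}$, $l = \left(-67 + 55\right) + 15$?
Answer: $- \frac{105772}{21} \approx -5036.8$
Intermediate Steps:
$l = 3$ ($l = -12 + 15 = 3$)
$z{\left(y \right)} = \frac{-131 + y}{165 + y}$
$z{\left(l \right)} - 5036 = \frac{-131 + 3}{165 + 3} - 5036 = \frac{1}{168} \left(-128\right) - 5036 = - \frac{16}{21} - 5036 = - \frac{105772}{21}$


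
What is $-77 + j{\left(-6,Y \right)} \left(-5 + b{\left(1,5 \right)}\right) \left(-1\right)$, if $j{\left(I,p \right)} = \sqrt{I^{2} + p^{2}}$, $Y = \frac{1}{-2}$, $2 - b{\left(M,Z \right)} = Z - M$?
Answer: $-77 + \frac{7 \sqrt{145}}{2} \approx -34.854$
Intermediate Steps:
$b{\left(M,Z \right)} = 2 + M - Z$ ($b{\left(M,Z \right)} = 2 - \left(Z - M\right) = 2 + \left(M - Z\right) = 2 + M - Z$)
$Y = - \frac{1}{2} \approx -0.5$
$-77 + j{\left(-6,Y \right)} \left(-5 + b{\left(1,5 \right)}\right) \left(-1\right) = -77 + \sqrt{\left(-6\right)^{2} + \left(- \frac{1}{2}\right)^{2}} \left(-5 + \left(2 + 1 - 5\right)\right) \left(-1\right) = -77 + \sqrt{36 + \frac{1}{4}} \left(-5 + \left(2 + 1 - 5\right)\right) \left(-1\right) = -77 + \sqrt{\frac{145}{4}} \left(-5 - 2\right) \left(-1\right) = -77 + \frac{\sqrt{145}}{2} \left(\left(-7\right) \left(-1\right)\right) = -77 + \frac{\sqrt{145}}{2} \cdot 7 = -77 + \frac{7 \sqrt{145}}{2}$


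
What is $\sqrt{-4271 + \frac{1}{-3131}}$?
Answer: $\frac{i \sqrt{41869303762}}{3131} \approx 65.353 i$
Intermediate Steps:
$\sqrt{-4271 + \frac{1}{-3131}} = \sqrt{-4271 - \frac{1}{3131}} = \sqrt{- \frac{13372502}{3131}} = \frac{i \sqrt{41869303762}}{3131}$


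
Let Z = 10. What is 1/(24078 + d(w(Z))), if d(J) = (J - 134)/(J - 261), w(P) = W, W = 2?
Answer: 259/6236334 ≈ 4.1531e-5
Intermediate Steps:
w(P) = 2
d(J) = (-134 + J)/(-261 + J)
1/(24078 + d(w(Z))) = 1/(24078 + (-134 + 2)/(-261 + 2)) = 1/(24078 - 132/(-259)) = 1/(24078 - 1/259*(-132)) = 1/(24078 + 132/259) = 1/(6236334/259) = 259/6236334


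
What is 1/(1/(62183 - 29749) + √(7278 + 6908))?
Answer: -32434/14923166354215 + 1051964356*√14186/14923166354215 ≈ 0.0083960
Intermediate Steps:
1/(1/(62183 - 29749) + √(7278 + 6908)) = 1/(1/32434 + √14186)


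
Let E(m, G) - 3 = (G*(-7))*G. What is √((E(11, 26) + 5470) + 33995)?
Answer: 4*√2171 ≈ 186.38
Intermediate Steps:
E(m, G) = 3 - 7*G² (E(m, G) = 3 + (G*(-7))*G = 3 + (-7*G)*G = 3 - 7*G²)
√((E(11, 26) + 5470) + 33995) = √(((3 - 7*26²) + 5470) + 33995) = √(((3 - 7*676) + 5470) + 33995) = √(((3 - 4732) + 5470) + 33995) = √((-4729 + 5470) + 33995) = √(741 + 33995) = √34736 = 4*√2171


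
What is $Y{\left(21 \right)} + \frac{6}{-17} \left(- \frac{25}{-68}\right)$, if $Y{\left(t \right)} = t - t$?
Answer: $- \frac{75}{578} \approx -0.12976$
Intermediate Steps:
$Y{\left(t \right)} = 0$
$Y{\left(21 \right)} + \frac{6}{-17} \left(- \frac{25}{-68}\right) = 0 + \frac{6}{-17} \left(- \frac{25}{-68}\right) = 0 + 6 \left(- \frac{1}{17}\right) \left(\left(-25\right) \left(- \frac{1}{68}\right)\right) = 0 - \frac{75}{578} = - \frac{75}{578}$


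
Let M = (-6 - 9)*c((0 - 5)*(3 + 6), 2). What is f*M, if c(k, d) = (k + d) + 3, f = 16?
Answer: 9600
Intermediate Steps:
c(k, d) = 3 + d + k (c(k, d) = (d + k) + 3 = 3 + d + k)
M = 600 (M = (-6 - 9)*(3 + 2 + (0 - 5)*(3 + 6)) = -15*(3 + 2 - 5*9) = -15*(3 + 2 - 45) = -15*(-40) = 600)
f*M = 16*600 = 9600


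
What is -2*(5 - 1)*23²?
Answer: -4232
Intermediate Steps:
-2*(5 - 1)*23² = -2*4*529 = -8*529 = -4232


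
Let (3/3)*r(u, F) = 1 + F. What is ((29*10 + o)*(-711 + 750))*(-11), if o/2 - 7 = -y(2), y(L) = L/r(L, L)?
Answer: -129844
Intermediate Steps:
r(u, F) = 1 + F
y(L) = L/(1 + L)
o = 38/3 (o = 14 + 2*(-2/(1 + 2)) = 14 + 2*(-2/3) = 14 + 2*(-1*⅔) = 14 + 2*(-⅔) = 14 - 4/3 = 38/3 ≈ 12.667)
((29*10 + o)*(-711 + 750))*(-11) = ((29*10 + 38/3)*(-711 + 750))*(-11) = ((290 + 38/3)*39)*(-11) = ((908/3)*39)*(-11) = 11804*(-11) = -129844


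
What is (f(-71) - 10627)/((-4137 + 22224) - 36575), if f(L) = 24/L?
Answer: 754541/1312648 ≈ 0.57482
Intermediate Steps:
(f(-71) - 10627)/((-4137 + 22224) - 36575) = (24/(-71) - 10627)/((-4137 + 22224) - 36575) = (24*(-1/71) - 10627)/(18087 - 36575) = (-24/71 - 10627)/(-18488) = -754541/71*(-1/18488) = 754541/1312648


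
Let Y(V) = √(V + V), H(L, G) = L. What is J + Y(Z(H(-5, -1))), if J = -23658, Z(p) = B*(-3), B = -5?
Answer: -23658 + √30 ≈ -23653.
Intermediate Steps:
Z(p) = 15 (Z(p) = -5*(-3) = 15)
Y(V) = √2*√V (Y(V) = √(2*V) = √2*√V)
J + Y(Z(H(-5, -1))) = -23658 + √2*√15 = -23658 + √30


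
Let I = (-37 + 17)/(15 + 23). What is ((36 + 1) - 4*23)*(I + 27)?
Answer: -27665/19 ≈ -1456.1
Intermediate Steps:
I = -10/19 (I = -20/38 = -20*1/38 = -10/19 ≈ -0.52632)
((36 + 1) - 4*23)*(I + 27) = ((36 + 1) - 4*23)*(-10/19 + 27) = (37 - 92)*(503/19) = -55*503/19 = -27665/19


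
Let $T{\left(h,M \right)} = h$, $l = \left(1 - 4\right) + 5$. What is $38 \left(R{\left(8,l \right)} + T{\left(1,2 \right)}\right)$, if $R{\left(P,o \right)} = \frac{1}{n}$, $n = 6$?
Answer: $\frac{133}{3} \approx 44.333$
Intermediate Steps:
$l = 2$ ($l = -3 + 5 = 2$)
$R{\left(P,o \right)} = \frac{1}{6}$
$38 \left(R{\left(8,l \right)} + T{\left(1,2 \right)}\right) = 38 \left(\frac{1}{6} + 1\right) = 38 \cdot \frac{7}{6} = \frac{133}{3}$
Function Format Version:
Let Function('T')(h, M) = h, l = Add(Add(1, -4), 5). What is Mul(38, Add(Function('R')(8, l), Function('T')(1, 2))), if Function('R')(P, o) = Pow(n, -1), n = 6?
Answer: Rational(133, 3) ≈ 44.333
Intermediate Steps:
l = 2 (l = Add(-3, 5) = 2)
Function('R')(P, o) = Rational(1, 6) (Function('R')(P, o) = Pow(6, -1) = Rational(1, 6))
Mul(38, Add(Function('R')(8, l), Function('T')(1, 2))) = Mul(38, Add(Rational(1, 6), 1)) = Mul(38, Rational(7, 6)) = Rational(133, 3)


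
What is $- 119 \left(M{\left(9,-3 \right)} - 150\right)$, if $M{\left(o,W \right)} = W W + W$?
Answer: $17136$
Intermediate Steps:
$M{\left(o,W \right)} = W + W^{2}$ ($M{\left(o,W \right)} = W^{2} + W = W + W^{2}$)
$- 119 \left(M{\left(9,-3 \right)} - 150\right) = - 119 \left(- 3 \left(1 - 3\right) - 150\right) = - 119 \left(\left(-3\right) \left(-2\right) - 150\right) = - 119 \left(6 - 150\right) = \left(-119\right) \left(-144\right) = 17136$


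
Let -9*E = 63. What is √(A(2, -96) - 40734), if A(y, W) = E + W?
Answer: I*√40837 ≈ 202.08*I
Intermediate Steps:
E = -7 (E = -⅑*63 = -7)
A(y, W) = -7 + W
√(A(2, -96) - 40734) = √((-7 - 96) - 40734) = √(-103 - 40734) = √(-40837) = I*√40837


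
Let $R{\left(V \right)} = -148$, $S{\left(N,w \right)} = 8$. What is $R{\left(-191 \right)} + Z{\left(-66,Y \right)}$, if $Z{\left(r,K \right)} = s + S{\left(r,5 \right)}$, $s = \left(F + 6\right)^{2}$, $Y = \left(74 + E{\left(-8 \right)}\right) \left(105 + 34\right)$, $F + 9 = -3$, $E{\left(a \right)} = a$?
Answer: $-104$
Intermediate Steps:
$F = -12$ ($F = -9 - 3 = -12$)
$Y = 9174$ ($Y = \left(74 - 8\right) \left(105 + 34\right) = 66 \cdot 139 = 9174$)
$s = 36$ ($s = \left(-12 + 6\right)^{2} = \left(-6\right)^{2} = 36$)
$Z{\left(r,K \right)} = 44$ ($Z{\left(r,K \right)} = 36 + 8 = 44$)
$R{\left(-191 \right)} + Z{\left(-66,Y \right)} = -148 + 44 = -104$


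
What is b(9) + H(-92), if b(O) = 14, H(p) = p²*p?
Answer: -778674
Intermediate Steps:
H(p) = p³
b(9) + H(-92) = 14 + (-92)³ = 14 - 778688 = -778674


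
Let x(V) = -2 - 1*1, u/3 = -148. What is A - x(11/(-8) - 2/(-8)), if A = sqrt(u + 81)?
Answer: 3 + 11*I*sqrt(3) ≈ 3.0 + 19.053*I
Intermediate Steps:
u = -444 (u = 3*(-148) = -444)
x(V) = -3 (x(V) = -2 - 1 = -3)
A = 11*I*sqrt(3) (A = sqrt(-444 + 81) = sqrt(-363) = 11*I*sqrt(3) ≈ 19.053*I)
A - x(11/(-8) - 2/(-8)) = 11*I*sqrt(3) - 1*(-3) = 11*I*sqrt(3) + 3 = 3 + 11*I*sqrt(3)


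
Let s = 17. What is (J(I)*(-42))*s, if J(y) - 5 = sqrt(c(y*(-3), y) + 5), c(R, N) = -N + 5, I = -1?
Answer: -3570 - 714*sqrt(11) ≈ -5938.1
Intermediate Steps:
c(R, N) = 5 - N
J(y) = 5 + sqrt(10 - y) (J(y) = 5 + sqrt((5 - y) + 5) = 5 + sqrt(10 - y))
(J(I)*(-42))*s = ((5 + sqrt(10 - 1*(-1)))*(-42))*17 = ((5 + sqrt(10 + 1))*(-42))*17 = ((5 + sqrt(11))*(-42))*17 = (-210 - 42*sqrt(11))*17 = -3570 - 714*sqrt(11)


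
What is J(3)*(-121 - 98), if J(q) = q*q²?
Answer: -5913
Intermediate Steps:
J(q) = q³
J(3)*(-121 - 98) = 3³*(-121 - 98) = 27*(-219) = -5913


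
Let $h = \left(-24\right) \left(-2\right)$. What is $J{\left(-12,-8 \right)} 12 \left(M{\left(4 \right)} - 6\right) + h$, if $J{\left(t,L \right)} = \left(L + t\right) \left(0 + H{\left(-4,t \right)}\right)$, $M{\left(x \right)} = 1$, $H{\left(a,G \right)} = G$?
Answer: $-14352$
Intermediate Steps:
$h = 48$
$J{\left(t,L \right)} = t \left(L + t\right)$ ($J{\left(t,L \right)} = \left(L + t\right) \left(0 + t\right) = \left(L + t\right) t = t \left(L + t\right)$)
$J{\left(-12,-8 \right)} 12 \left(M{\left(4 \right)} - 6\right) + h = - 12 \left(-8 - 12\right) 12 \left(1 - 6\right) + 48 = \left(-12\right) \left(-20\right) 12 \left(-5\right) + 48 = 240 \left(-60\right) + 48 = -14400 + 48 = -14352$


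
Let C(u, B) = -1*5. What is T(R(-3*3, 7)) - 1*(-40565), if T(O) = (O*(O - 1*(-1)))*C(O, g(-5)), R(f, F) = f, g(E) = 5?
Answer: 40205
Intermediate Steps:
C(u, B) = -5
T(O) = -5*O*(1 + O) (T(O) = (O*(O - 1*(-1)))*(-5) = (O*(O + 1))*(-5) = (O*(1 + O))*(-5) = -5*O*(1 + O))
T(R(-3*3, 7)) - 1*(-40565) = -5*(-3*3)*(1 - 3*3) - 1*(-40565) = -5*(-9)*(1 - 9) + 40565 = -5*(-9)*(-8) + 40565 = -360 + 40565 = 40205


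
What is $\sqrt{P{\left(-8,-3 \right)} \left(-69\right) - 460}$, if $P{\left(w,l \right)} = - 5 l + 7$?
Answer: $i \sqrt{1978} \approx 44.475 i$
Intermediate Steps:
$P{\left(w,l \right)} = 7 - 5 l$
$\sqrt{P{\left(-8,-3 \right)} \left(-69\right) - 460} = \sqrt{\left(7 - -15\right) \left(-69\right) - 460} = \sqrt{\left(7 + 15\right) \left(-69\right) - 460} = \sqrt{22 \left(-69\right) - 460} = \sqrt{-1518 - 460} = \sqrt{-1978} = i \sqrt{1978}$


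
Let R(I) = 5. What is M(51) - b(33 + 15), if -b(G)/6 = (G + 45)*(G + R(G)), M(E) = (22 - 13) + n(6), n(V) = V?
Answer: 29589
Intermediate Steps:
M(E) = 15 (M(E) = (22 - 13) + 6 = 9 + 6 = 15)
b(G) = -6*(5 + G)*(45 + G) (b(G) = -6*(G + 45)*(G + 5) = -6*(45 + G)*(5 + G) = -6*(5 + G)*(45 + G))
M(51) - b(33 + 15) = 15 - (-1350 - 300*(33 + 15) - 6*(33 + 15)²) = 15 - (-1350 - 300*48 - 6*48²) = 15 - (-1350 - 14400 - 6*2304) = 15 - (-1350 - 14400 - 13824) = 15 - 1*(-29574) = 15 + 29574 = 29589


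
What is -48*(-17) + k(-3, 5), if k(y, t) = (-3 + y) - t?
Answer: 805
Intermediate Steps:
k(y, t) = -3 + y - t
-48*(-17) + k(-3, 5) = -48*(-17) + (-3 - 3 - 1*5) = 816 + (-3 - 3 - 5) = 816 - 11 = 805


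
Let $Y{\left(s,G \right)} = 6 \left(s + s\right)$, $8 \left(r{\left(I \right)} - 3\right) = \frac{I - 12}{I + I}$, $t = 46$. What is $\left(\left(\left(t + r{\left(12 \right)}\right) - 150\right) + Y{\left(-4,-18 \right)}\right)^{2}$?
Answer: $22201$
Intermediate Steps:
$r{\left(I \right)} = 3 + \frac{-12 + I}{16 I}$ ($r{\left(I \right)} = 3 + \frac{\left(I - 12\right) \frac{1}{I + I}}{8} = 3 + \frac{\left(-12 + I\right) \frac{1}{2 I}}{8} = 3 + \frac{\frac{1}{2} \frac{1}{I} \left(-12 + I\right)}{8} = 3 + \frac{-12 + I}{16 I}$)
$Y{\left(s,G \right)} = 12 s$ ($Y{\left(s,G \right)} = 6 \cdot 2 s = 12 s$)
$\left(\left(\left(t + r{\left(12 \right)}\right) - 150\right) + Y{\left(-4,-18 \right)}\right)^{2} = \left(\left(\left(46 + \frac{-12 + 49 \cdot 12}{16 \cdot 12}\right) - 150\right) + 12 \left(-4\right)\right)^{2} = \left(\left(\left(46 + \frac{1}{16} \cdot \frac{1}{12} \left(-12 + 588\right)\right) - 150\right) - 48\right)^{2} = \left(\left(\left(46 + \frac{1}{16} \cdot \frac{1}{12} \cdot 576\right) - 150\right) - 48\right)^{2} = \left(\left(\left(46 + 3\right) - 150\right) - 48\right)^{2} = \left(\left(49 - 150\right) - 48\right)^{2} = \left(-101 - 48\right)^{2} = \left(-149\right)^{2} = 22201$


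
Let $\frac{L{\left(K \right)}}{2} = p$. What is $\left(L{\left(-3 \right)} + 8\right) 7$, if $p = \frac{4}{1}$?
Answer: $112$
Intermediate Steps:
$p = 4$ ($p = 4 \cdot 1 = 4$)
$L{\left(K \right)} = 8$ ($L{\left(K \right)} = 2 \cdot 4 = 8$)
$\left(L{\left(-3 \right)} + 8\right) 7 = \left(8 + 8\right) 7 = 16 \cdot 7 = 112$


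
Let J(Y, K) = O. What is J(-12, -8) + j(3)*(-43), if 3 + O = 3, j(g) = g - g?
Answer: 0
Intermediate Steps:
j(g) = 0
O = 0 (O = -3 + 3 = 0)
J(Y, K) = 0
J(-12, -8) + j(3)*(-43) = 0 + 0*(-43) = 0 + 0 = 0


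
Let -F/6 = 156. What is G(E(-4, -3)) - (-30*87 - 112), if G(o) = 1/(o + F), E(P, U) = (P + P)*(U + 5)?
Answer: 2591343/952 ≈ 2722.0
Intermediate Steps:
F = -936 (F = -6*156 = -936)
E(P, U) = 2*P*(5 + U) (E(P, U) = (2*P)*(5 + U) = 2*P*(5 + U))
G(o) = 1/(-936 + o) (G(o) = 1/(o - 936) = 1/(-936 + o))
G(E(-4, -3)) - (-30*87 - 112) = 1/(-936 + 2*(-4)*(5 - 3)) - (-30*87 - 112) = 1/(-936 + 2*(-4)*2) - (-2610 - 112) = 1/(-936 - 16) - 1*(-2722) = 1/(-952) + 2722 = -1/952 + 2722 = 2591343/952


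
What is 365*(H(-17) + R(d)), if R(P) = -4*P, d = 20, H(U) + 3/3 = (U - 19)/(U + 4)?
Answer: -371205/13 ≈ -28554.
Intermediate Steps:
H(U) = -1 + (-19 + U)/(4 + U) (H(U) = -1 + (U - 19)/(U + 4) = -1 + (-19 + U)/(4 + U))
365*(H(-17) + R(d)) = 365*(-23/(4 - 17) - 4*20) = 365*(-23/(-13) - 80) = 365*(-23*(-1/13) - 80) = 365*(23/13 - 80) = 365*(-1017/13) = -371205/13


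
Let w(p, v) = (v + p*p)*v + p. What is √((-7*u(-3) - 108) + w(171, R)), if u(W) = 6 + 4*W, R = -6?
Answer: I*√175305 ≈ 418.69*I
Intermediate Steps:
w(p, v) = p + v*(v + p²) (w(p, v) = (v + p²)*v + p = v*(v + p²) + p = p + v*(v + p²))
√((-7*u(-3) - 108) + w(171, R)) = √((-7*(6 + 4*(-3)) - 108) + (171 + (-6)² - 6*171²)) = √((-7*(6 - 12) - 108) + (171 + 36 - 6*29241)) = √((-7*(-6) - 108) + (171 + 36 - 175446)) = √((42 - 108) - 175239) = √(-66 - 175239) = √(-175305) = I*√175305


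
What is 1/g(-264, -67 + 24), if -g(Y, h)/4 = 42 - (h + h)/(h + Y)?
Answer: -307/51232 ≈ -0.0059923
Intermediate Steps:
g(Y, h) = -168 + 8*h/(Y + h) (g(Y, h) = -4*(42 - (h + h)/(h + Y)) = -4*(42 - 2*h/(Y + h)) = -168 + 8*h/(Y + h))
1/g(-264, -67 + 24) = 1/(8*(-21*(-264) - 20*(-67 + 24))/(-264 + (-67 + 24))) = 1/(8*(5544 - 20*(-43))/(-264 - 43)) = 1/(8*(5544 + 860)/(-307)) = 1/(8*(-1/307)*6404) = 1/(-51232/307) = -307/51232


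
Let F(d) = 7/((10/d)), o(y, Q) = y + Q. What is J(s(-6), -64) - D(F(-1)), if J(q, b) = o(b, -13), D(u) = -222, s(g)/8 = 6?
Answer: 145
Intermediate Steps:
o(y, Q) = Q + y
s(g) = 48 (s(g) = 8*6 = 48)
F(d) = 7*d/10 (F(d) = 7*(d/10) = 7*d/10)
J(q, b) = -13 + b
J(s(-6), -64) - D(F(-1)) = (-13 - 64) - 1*(-222) = -77 + 222 = 145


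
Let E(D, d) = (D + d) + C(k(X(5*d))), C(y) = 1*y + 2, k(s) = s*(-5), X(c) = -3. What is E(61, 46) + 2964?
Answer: 3088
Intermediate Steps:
k(s) = -5*s
C(y) = 2 + y (C(y) = y + 2 = 2 + y)
E(D, d) = 17 + D + d (E(D, d) = (D + d) + (2 - 5*(-3)) = (D + d) + (2 + 15) = (D + d) + 17 = 17 + D + d)
E(61, 46) + 2964 = (17 + 61 + 46) + 2964 = 124 + 2964 = 3088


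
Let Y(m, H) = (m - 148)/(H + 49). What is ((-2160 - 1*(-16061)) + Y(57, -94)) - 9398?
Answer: 202726/45 ≈ 4505.0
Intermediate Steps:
Y(m, H) = (-148 + m)/(49 + H)
((-2160 - 1*(-16061)) + Y(57, -94)) - 9398 = ((-2160 - 1*(-16061)) + (-148 + 57)/(49 - 94)) - 9398 = ((-2160 + 16061) - 91/(-45)) - 9398 = (13901 - 1/45*(-91)) - 9398 = (13901 + 91/45) - 9398 = 625636/45 - 9398 = 202726/45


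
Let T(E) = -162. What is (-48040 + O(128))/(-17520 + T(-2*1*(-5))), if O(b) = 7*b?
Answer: 23572/8841 ≈ 2.6662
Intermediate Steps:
(-48040 + O(128))/(-17520 + T(-2*1*(-5))) = (-48040 + 7*128)/(-17520 - 162) = (-48040 + 896)/(-17682) = -47144*(-1/17682) = 23572/8841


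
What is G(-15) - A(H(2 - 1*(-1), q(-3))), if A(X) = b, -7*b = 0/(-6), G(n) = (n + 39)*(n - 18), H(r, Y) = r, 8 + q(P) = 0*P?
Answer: -792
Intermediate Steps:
q(P) = -8 (q(P) = -8 + 0*P = -8 + 0 = -8)
G(n) = (-18 + n)*(39 + n) (G(n) = (39 + n)*(-18 + n) = (-18 + n)*(39 + n))
b = 0 (b = -0/(-6) = -0*(-1)/6 = -1/7*0 = 0)
A(X) = 0
G(-15) - A(H(2 - 1*(-1), q(-3))) = (-702 + (-15)**2 + 21*(-15)) - 1*0 = (-702 + 225 - 315) + 0 = -792 + 0 = -792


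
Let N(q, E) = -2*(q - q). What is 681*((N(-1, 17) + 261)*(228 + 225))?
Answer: 80516673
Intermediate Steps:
N(q, E) = 0 (N(q, E) = -2*0 = 0)
681*((N(-1, 17) + 261)*(228 + 225)) = 681*((0 + 261)*(228 + 225)) = 681*(261*453) = 681*118233 = 80516673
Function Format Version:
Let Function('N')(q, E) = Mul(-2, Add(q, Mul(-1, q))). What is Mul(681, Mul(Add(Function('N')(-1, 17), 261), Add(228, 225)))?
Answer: 80516673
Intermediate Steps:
Function('N')(q, E) = 0 (Function('N')(q, E) = Mul(-2, 0) = 0)
Mul(681, Mul(Add(Function('N')(-1, 17), 261), Add(228, 225))) = Mul(681, Mul(Add(0, 261), Add(228, 225))) = Mul(681, Mul(261, 453)) = Mul(681, 118233) = 80516673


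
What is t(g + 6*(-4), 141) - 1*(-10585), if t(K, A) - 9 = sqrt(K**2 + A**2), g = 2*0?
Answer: 10594 + 3*sqrt(2273) ≈ 10737.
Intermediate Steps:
g = 0
t(K, A) = 9 + sqrt(A**2 + K**2) (t(K, A) = 9 + sqrt(K**2 + A**2) = 9 + sqrt(A**2 + K**2))
t(g + 6*(-4), 141) - 1*(-10585) = (9 + sqrt(141**2 + (0 + 6*(-4))**2)) - 1*(-10585) = (9 + sqrt(19881 + (0 - 24)**2)) + 10585 = (9 + sqrt(19881 + (-24)**2)) + 10585 = (9 + sqrt(19881 + 576)) + 10585 = (9 + sqrt(20457)) + 10585 = (9 + 3*sqrt(2273)) + 10585 = 10594 + 3*sqrt(2273)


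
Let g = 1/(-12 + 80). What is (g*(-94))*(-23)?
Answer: 1081/34 ≈ 31.794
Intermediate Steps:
g = 1/68 ≈ 0.014706
(g*(-94))*(-23) = ((1/68)*(-94))*(-23) = -47/34*(-23) = 1081/34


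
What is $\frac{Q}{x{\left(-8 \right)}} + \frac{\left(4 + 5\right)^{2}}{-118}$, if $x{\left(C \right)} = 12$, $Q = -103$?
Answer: $- \frac{6563}{708} \approx -9.2698$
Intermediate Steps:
$\frac{Q}{x{\left(-8 \right)}} + \frac{\left(4 + 5\right)^{2}}{-118} = - \frac{103}{12} + \frac{\left(4 + 5\right)^{2}}{-118} = \left(-103\right) \frac{1}{12} + 9^{2} \left(- \frac{1}{118}\right) = - \frac{103}{12} + 81 \left(- \frac{1}{118}\right) = - \frac{103}{12} - \frac{81}{118} = - \frac{6563}{708}$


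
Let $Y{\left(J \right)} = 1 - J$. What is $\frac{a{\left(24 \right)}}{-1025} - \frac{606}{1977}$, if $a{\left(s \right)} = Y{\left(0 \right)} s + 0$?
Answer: $- \frac{222866}{675475} \approx -0.32994$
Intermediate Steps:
$a{\left(s \right)} = s$ ($a{\left(s \right)} = \left(1 - 0\right) s + 0 = \left(1 + 0\right) s + 0 = 1 s + 0 = s + 0 = s$)
$\frac{a{\left(24 \right)}}{-1025} - \frac{606}{1977} = \frac{24}{-1025} - \frac{606}{1977} = 24 \left(- \frac{1}{1025}\right) - \frac{202}{659} = - \frac{24}{1025} - \frac{202}{659} = - \frac{222866}{675475}$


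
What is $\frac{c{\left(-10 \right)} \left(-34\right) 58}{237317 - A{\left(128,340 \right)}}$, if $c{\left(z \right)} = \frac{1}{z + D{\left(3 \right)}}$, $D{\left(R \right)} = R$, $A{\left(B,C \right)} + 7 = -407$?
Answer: $\frac{1972}{1664117} \approx 0.001185$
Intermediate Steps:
$A{\left(B,C \right)} = -414$ ($A{\left(B,C \right)} = -7 - 407 = -414$)
$c{\left(z \right)} = \frac{1}{3 + z}$ ($c{\left(z \right)} = \frac{1}{z + 3} = \frac{1}{3 + z}$)
$\frac{c{\left(-10 \right)} \left(-34\right) 58}{237317 - A{\left(128,340 \right)}} = \frac{\frac{1}{3 - 10} \left(-34\right) 58}{237317 - -414} = \frac{\frac{1}{-7} \left(-34\right) 58}{237317 + 414} = \frac{\left(- \frac{1}{7}\right) \left(-34\right) 58}{237731} = \frac{34}{7} \cdot 58 \cdot \frac{1}{237731} = \frac{1972}{7} \cdot \frac{1}{237731} = \frac{1972}{1664117}$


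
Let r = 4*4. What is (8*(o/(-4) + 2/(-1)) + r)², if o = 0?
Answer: 0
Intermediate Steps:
r = 16
(8*(o/(-4) + 2/(-1)) + r)² = (8*(0/(-4) + 2/(-1)) + 16)² = (8*(0*(-¼) + 2*(-1)) + 16)² = (8*(0 - 2) + 16)² = (8*(-2) + 16)² = (-16 + 16)² = 0² = 0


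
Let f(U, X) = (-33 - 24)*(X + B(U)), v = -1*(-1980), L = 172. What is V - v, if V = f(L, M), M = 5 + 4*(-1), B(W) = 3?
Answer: -2208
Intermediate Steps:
v = 1980
M = 1 (M = 5 - 4 = 1)
f(U, X) = -171 - 57*X (f(U, X) = (-33 - 24)*(X + 3) = -57*(3 + X) = -171 - 57*X)
V = -228 (V = -171 - 57*1 = -171 - 57 = -228)
V - v = -228 - 1*1980 = -228 - 1980 = -2208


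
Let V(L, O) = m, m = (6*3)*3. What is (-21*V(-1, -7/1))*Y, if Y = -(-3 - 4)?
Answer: -7938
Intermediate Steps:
m = 54 (m = 18*3 = 54)
Y = 7 (Y = -1*(-7) = 7)
V(L, O) = 54
(-21*V(-1, -7/1))*Y = -21*54*7 = -1134*7 = -7938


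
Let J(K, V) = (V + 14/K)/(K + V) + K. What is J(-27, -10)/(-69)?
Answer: 26689/68931 ≈ 0.38718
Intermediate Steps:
J(K, V) = K + (V + 14/K)/(K + V) (J(K, V) = (V + 14/K)/(K + V) + K = K + (V + 14/K)/(K + V))
J(-27, -10)/(-69) = ((14 + (-27)³ - 27*(-10) - 10*(-27)²)/((-27)*(-27 - 10)))/(-69) = -1/27*(14 - 19683 + 270 - 10*729)/(-37)*(-1/69) = -1/27*(-1/37)*(14 - 19683 + 270 - 7290)*(-1/69) = -1/27*(-1/37)*(-26689)*(-1/69) = -26689/999*(-1/69) = 26689/68931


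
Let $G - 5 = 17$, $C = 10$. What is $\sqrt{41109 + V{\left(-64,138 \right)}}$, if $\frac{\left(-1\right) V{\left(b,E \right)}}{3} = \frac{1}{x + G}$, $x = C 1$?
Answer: $\frac{3 \sqrt{292330}}{8} \approx 202.75$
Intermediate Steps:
$G = 22$ ($G = 5 + 17 = 22$)
$x = 10$ ($x = 10 \cdot 1 = 10$)
$V{\left(b,E \right)} = - \frac{3}{32}$ ($V{\left(b,E \right)} = - \frac{3}{10 + 22} = - \frac{3}{32}$)
$\sqrt{41109 + V{\left(-64,138 \right)}} = \sqrt{41109 - \frac{3}{32}} = \sqrt{\frac{1315485}{32}} = \frac{3 \sqrt{292330}}{8}$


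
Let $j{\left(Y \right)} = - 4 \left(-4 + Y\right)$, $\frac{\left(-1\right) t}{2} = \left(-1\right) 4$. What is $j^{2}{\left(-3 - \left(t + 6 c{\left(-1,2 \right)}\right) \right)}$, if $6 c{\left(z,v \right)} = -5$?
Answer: $1600$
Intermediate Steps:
$c{\left(z,v \right)} = - \frac{5}{6}$ ($c{\left(z,v \right)} = \frac{1}{6} \left(-5\right) = - \frac{5}{6}$)
$t = 8$ ($t = - 2 \left(\left(-1\right) 4\right) = \left(-2\right) \left(-4\right) = 8$)
$j{\left(Y \right)} = 16 - 4 Y$
$j^{2}{\left(-3 - \left(t + 6 c{\left(-1,2 \right)}\right) \right)} = \left(16 - 4 \left(-3 - \left(8 + 6 \left(- \frac{5}{6}\right)\right)\right)\right)^{2} = \left(16 - 4 \left(-3 - \left(8 - 5\right)\right)\right)^{2} = \left(16 - 4 \left(-3 - 3\right)\right)^{2} = \left(16 - -24\right)^{2} = \left(16 + 24\right)^{2} = 40^{2} = 1600$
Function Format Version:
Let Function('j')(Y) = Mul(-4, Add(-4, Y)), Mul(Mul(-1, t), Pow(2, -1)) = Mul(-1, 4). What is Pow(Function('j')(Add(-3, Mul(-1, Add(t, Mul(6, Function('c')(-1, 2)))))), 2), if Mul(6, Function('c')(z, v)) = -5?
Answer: 1600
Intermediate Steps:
Function('c')(z, v) = Rational(-5, 6) (Function('c')(z, v) = Mul(Rational(1, 6), -5) = Rational(-5, 6))
t = 8 (t = Mul(-2, Mul(-1, 4)) = Mul(-2, -4) = 8)
Function('j')(Y) = Add(16, Mul(-4, Y))
Pow(Function('j')(Add(-3, Mul(-1, Add(t, Mul(6, Function('c')(-1, 2)))))), 2) = Pow(Add(16, Mul(-4, Add(-3, Mul(-1, Add(8, Mul(6, Rational(-5, 6))))))), 2) = Pow(Add(16, Mul(-4, Add(-3, Mul(-1, Add(8, -5))))), 2) = Pow(Add(16, Mul(-4, Add(-3, Mul(-1, 3)))), 2) = Pow(Add(16, Mul(-4, Add(-3, -3))), 2) = Pow(Add(16, Mul(-4, -6)), 2) = Pow(Add(16, 24), 2) = Pow(40, 2) = 1600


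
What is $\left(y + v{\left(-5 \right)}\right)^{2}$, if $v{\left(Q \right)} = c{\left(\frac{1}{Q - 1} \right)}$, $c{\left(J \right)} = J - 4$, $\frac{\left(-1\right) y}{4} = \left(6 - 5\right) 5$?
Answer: $\frac{21025}{36} \approx 584.03$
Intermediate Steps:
$y = -20$ ($y = - 4 \left(6 - 5\right) 5 = - 4 \cdot 1 \cdot 5 = \left(-4\right) 5 = -20$)
$c{\left(J \right)} = -4 + J$
$v{\left(Q \right)} = -4 + \frac{1}{-1 + Q}$ ($v{\left(Q \right)} = -4 + \frac{1}{Q - 1} = -4 + \frac{1}{-1 + Q}$)
$\left(y + v{\left(-5 \right)}\right)^{2} = \left(-20 + \frac{5 - -20}{-1 - 5}\right)^{2} = \left(-20 + \frac{5 + 20}{-6}\right)^{2} = \left(-20 - \frac{25}{6}\right)^{2} = \left(- \frac{145}{6}\right)^{2} = \frac{21025}{36}$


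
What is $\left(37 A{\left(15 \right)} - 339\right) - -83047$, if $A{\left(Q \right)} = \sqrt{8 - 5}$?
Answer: $82708 + 37 \sqrt{3} \approx 82772.0$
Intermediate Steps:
$A{\left(Q \right)} = \sqrt{3}$
$\left(37 A{\left(15 \right)} - 339\right) - -83047 = \left(37 \sqrt{3} - 339\right) - -83047 = \left(-339 + 37 \sqrt{3}\right) + 83047 = 82708 + 37 \sqrt{3}$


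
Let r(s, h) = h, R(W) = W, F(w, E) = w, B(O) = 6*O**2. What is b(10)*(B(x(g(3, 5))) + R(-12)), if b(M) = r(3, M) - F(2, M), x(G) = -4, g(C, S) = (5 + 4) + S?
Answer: 672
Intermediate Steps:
g(C, S) = 9 + S
b(M) = -2 + M (b(M) = M - 1*2 = M - 2 = -2 + M)
b(10)*(B(x(g(3, 5))) + R(-12)) = (-2 + 10)*(6*(-4)**2 - 12) = 8*(6*16 - 12) = 8*(96 - 12) = 8*84 = 672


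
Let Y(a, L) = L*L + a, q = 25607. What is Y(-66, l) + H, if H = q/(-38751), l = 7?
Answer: -684374/38751 ≈ -17.661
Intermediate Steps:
Y(a, L) = a + L² (Y(a, L) = L² + a = a + L²)
H = -25607/38751 (H = 25607/(-38751) = 25607*(-1/38751) = -25607/38751 ≈ -0.66081)
Y(-66, l) + H = (-66 + 7²) - 25607/38751 = (-66 + 49) - 25607/38751 = -17 - 25607/38751 = -684374/38751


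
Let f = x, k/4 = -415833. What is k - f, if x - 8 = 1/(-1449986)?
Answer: -2411819713239/1449986 ≈ -1.6633e+6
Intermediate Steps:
x = 11599887/1449986 (x = 8 + 1/(-1449986) = 8 - 1/1449986 = 11599887/1449986 ≈ 8.0000)
k = -1663332 (k = 4*(-415833) = -1663332)
f = 11599887/1449986 ≈ 8.0000
k - f = -1663332 - 1*11599887/1449986 = -1663332 - 11599887/1449986 = -2411819713239/1449986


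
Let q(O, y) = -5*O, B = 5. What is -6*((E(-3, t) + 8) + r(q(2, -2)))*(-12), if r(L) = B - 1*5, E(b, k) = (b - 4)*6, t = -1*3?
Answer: -2448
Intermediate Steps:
t = -3
E(b, k) = -24 + 6*b (E(b, k) = (-4 + b)*6 = -24 + 6*b)
r(L) = 0 (r(L) = 5 - 1*5 = 5 - 5 = 0)
-6*((E(-3, t) + 8) + r(q(2, -2)))*(-12) = -6*(((-24 + 6*(-3)) + 8) + 0)*(-12) = -6*(((-24 - 18) + 8) + 0)*(-12) = -6*((-42 + 8) + 0)*(-12) = -6*(-34 + 0)*(-12) = -6*(-34)*(-12) = 204*(-12) = -2448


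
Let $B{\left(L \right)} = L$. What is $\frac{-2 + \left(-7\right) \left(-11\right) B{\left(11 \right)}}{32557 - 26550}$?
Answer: $\frac{845}{6007} \approx 0.14067$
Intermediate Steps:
$\frac{-2 + \left(-7\right) \left(-11\right) B{\left(11 \right)}}{32557 - 26550} = \frac{-2 + \left(-7\right) \left(-11\right) 11}{32557 - 26550} = \frac{-2 + 77 \cdot 11}{32557 - 26550} = \frac{-2 + 847}{6007} = 845 \cdot \frac{1}{6007} = \frac{845}{6007}$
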